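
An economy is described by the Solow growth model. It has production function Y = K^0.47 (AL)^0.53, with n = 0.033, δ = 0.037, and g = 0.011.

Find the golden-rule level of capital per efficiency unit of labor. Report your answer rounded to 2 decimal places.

The golden rule sets f'(k) = n + g + δ, i.e. α·k^(α−1) = n + g + δ.
So k^(1−α) = α / (n + g + δ) = 0.47 / 0.081 = 5.8025.
k_gold = 5.8025^(1/0.53) ≈ 27.5920

k_gold ≈ 27.59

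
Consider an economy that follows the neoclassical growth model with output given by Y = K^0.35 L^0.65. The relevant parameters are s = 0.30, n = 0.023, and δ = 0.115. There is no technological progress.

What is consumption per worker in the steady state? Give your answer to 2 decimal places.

c* ≈ 1.06

In steady state, investment equals break-even investment: s·k^α = (n + δ)·k.
Rearranging, k^(1−α) = s / (n + δ).
k^0.65 = 0.30 / (0.023 + 0.115) = 0.30 / 0.138 = 2.1739
k* = 2.1739^(1/0.65) ≈ 3.3024
y* = (k*)^α = 3.3024^0.35 ≈ 1.5191
c* = (1 − s)·y* = (1 − 0.30) × 1.5191 ≈ 1.0634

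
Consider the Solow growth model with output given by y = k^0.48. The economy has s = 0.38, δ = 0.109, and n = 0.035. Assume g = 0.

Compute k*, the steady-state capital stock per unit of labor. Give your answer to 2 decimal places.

k* ≈ 6.46

Steady state requires s·f(k) = (n + δ)·k, i.e. s·k^α = (n + δ)·k.
Dividing both sides by k: k^(1−α) = s / (n + δ).
k^0.52 = 0.38 / (0.035 + 0.109) = 0.38 / 0.144 = 2.6389
k* = 2.6389^(1/0.52) ≈ 6.4629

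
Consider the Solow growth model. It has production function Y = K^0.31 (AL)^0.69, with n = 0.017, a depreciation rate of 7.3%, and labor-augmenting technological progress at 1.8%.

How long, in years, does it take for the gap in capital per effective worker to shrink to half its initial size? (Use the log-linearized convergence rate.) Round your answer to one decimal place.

Near the steady state the convergence rate is λ = (1 − α)(n + g + δ).
λ = (1 − 0.31) × 0.108 = 0.69 × 0.108 = 0.07452
Half-life = ln 2 / λ = 0.6931 / 0.07452 ≈ 9.30 years

half-life ≈ 9.3 years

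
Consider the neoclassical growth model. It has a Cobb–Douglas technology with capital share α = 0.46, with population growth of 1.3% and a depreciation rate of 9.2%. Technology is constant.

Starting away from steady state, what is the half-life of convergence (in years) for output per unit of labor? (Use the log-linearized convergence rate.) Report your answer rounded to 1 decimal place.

half-life ≈ 12.2 years

Near the steady state the convergence rate is λ = (1 − α)(n + δ).
λ = (1 − 0.46) × 0.105 = 0.54 × 0.105 = 0.0567
Half-life = ln 2 / λ = 0.6931 / 0.0567 ≈ 12.22 years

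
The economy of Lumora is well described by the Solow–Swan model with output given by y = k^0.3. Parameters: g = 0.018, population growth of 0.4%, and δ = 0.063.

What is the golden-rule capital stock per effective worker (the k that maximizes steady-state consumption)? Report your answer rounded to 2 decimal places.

The golden rule sets f'(k) = n + g + δ, i.e. α·k^(α−1) = n + g + δ.
So k^(1−α) = α / (n + g + δ) = 0.3 / 0.085 = 3.5294.
k_gold = 3.5294^(1/0.7) ≈ 6.0594

k_gold ≈ 6.06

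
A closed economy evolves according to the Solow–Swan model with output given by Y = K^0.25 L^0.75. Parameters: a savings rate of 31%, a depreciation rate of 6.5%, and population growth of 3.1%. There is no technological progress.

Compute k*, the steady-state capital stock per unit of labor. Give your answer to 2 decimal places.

In steady state, investment equals break-even investment: s·k^α = (n + δ)·k.
Dividing both sides by k: k^(1−α) = s / (n + δ).
k^0.75 = 0.31 / (0.031 + 0.065) = 0.31 / 0.096 = 3.2292
k* = 3.2292^(1/0.75) ≈ 4.7730

k* = 4.77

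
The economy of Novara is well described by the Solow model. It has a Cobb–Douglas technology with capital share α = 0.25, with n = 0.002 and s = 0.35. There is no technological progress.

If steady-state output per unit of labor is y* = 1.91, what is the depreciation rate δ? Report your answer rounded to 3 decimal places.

δ ≈ 0.048

In steady state, investment equals break-even investment: s·k^α = (n + δ)·k.
Since y* = [s/(n + δ)]^(α/(1−α)), we have s/(n + δ) = (y*)^((1−α)/α) = 1.91^3 = 6.9679.
Therefore n + δ = s / 6.9679 = 0.35 / 6.9679 = 0.0502, so δ = 0.0502 − 0.002 = 0.0482.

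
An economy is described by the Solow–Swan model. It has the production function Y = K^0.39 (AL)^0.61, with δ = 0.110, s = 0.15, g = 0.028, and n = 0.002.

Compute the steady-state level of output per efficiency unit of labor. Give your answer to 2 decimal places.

y* = 1.05

At the steady state, Δk = 0, so s·k^α = (n + g + δ)·k.
Rearranging, k^(1−α) = s / (n + g + δ).
k^0.61 = 0.15 / (0.002 + 0.028 + 0.110) = 0.15 / 0.140 = 1.0714
k* = 1.0714^(1/0.61) ≈ 1.1197
y* = (k*)^α = 1.1197^0.39 ≈ 1.0451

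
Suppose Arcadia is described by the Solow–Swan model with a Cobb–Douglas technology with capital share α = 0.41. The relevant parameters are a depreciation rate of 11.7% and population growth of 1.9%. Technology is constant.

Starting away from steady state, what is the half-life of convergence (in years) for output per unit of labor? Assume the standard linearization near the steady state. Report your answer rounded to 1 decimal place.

about 8.6 years

Near the steady state the convergence rate is λ = (1 − α)(n + δ).
λ = (1 − 0.41) × 0.136 = 0.59 × 0.136 = 0.08024
Half-life = ln 2 / λ = 0.6931 / 0.08024 ≈ 8.64 years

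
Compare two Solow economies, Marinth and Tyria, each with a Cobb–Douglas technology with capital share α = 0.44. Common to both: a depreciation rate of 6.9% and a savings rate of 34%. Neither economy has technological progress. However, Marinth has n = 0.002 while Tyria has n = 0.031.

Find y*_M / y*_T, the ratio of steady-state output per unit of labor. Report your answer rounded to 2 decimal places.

ratio ≈ 1.31

Steady-state y* = [s/(n + δ)]^(α/(1−α)), so the ratio is [ (s_M/(n + δ)_M) / (s_T/(n + δ)_T) ]^0.7857.
s_M/(n + δ)_M = 0.34/0.071 = 4.7887; s_T/(n + δ)_T = 0.34/0.100 = 3.4000.
Ratio = (4.7887/3.4000)^0.7857 = 1.4084^0.7857 ≈ 1.3087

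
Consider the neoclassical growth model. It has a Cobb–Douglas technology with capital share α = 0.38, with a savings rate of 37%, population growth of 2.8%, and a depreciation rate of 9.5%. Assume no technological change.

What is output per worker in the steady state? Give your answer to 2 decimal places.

y* = 1.96

Steady state requires s·f(k) = (n + δ)·k, i.e. s·k^α = (n + δ)·k.
Rearranging, k^(1−α) = s / (n + δ).
k^0.62 = 0.37 / (0.028 + 0.095) = 0.37 / 0.123 = 3.0081
k* = 3.0081^(1/0.62) ≈ 5.9080
y* = (k*)^α = 5.9080^0.38 ≈ 1.9640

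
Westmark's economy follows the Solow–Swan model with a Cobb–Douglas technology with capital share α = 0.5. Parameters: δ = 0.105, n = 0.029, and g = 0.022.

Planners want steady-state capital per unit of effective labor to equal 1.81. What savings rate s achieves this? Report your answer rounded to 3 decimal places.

In steady state, investment equals break-even investment: s·k^α = (n + g + δ)·k.
So s / (n + g + δ) = (k*)^(1−α) = 1.81^0.5 = 1.3454.
Therefore s = 1.3454 × (n + g + δ) = 1.3454 × 0.156 = 0.2099.

s ≈ 0.210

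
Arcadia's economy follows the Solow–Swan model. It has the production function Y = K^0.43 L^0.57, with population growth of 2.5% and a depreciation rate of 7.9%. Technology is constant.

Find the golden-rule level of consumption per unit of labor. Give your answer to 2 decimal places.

At the golden rule, f'(k) = n + δ, so α·k^(α−1) = n + δ and k_gold = (α/(n + δ))^(1/(1−α)).
k_gold = (0.43/0.104)^(1/0.57) = 4.1346^1.7544 ≈ 12.0634
c_gold = f(k_gold) − (n + δ)·k_gold = 2.9176 − 0.104×12.0634 ≈ 1.6630

c_gold ≈ 1.66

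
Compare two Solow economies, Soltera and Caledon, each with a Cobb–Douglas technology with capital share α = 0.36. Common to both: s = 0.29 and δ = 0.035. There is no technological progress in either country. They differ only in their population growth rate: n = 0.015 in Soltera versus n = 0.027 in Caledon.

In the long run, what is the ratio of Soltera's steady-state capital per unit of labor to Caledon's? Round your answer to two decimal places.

Steady-state k* = [s/(n + δ)]^(1/(1−α)), so the ratio is [ (s_S/(n + δ)_S) / (s_C/(n + δ)_C) ]^1.5625.
s_S/(n + δ)_S = 0.29/0.050 = 5.8000; s_C/(n + δ)_C = 0.29/0.062 = 4.6774.
Ratio = (5.8000/4.6774)^1.5625 = 1.2400^1.5625 ≈ 1.3995

k*_S / k*_C ≈ 1.40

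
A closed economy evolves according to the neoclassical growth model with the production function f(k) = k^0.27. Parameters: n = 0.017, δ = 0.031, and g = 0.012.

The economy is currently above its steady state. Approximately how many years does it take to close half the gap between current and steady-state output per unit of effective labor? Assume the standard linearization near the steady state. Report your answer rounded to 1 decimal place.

t_½ ≈ 15.8 years

Near the steady state the convergence rate is λ = (1 − α)(n + g + δ).
λ = (1 − 0.27) × 0.060 = 0.73 × 0.060 = 0.0438
Half-life = ln 2 / λ = 0.6931 / 0.0438 ≈ 15.82 years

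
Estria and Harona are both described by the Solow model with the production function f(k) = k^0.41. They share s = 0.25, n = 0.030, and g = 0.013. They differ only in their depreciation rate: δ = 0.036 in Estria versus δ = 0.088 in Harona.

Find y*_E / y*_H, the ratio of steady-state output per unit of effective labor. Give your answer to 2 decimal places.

ratio ≈ 1.42

Steady-state y* = [s/(n + g + δ)]^(α/(1−α)), so the ratio is [ (s_E/(n + g + δ)_E) / (s_H/(n + g + δ)_H) ]^0.6949.
s_E/(n + g + δ)_E = 0.25/0.079 = 3.1646; s_H/(n + g + δ)_H = 0.25/0.131 = 1.9084.
Ratio = (3.1646/1.9084)^0.6949 = 1.6582^0.6949 ≈ 1.4211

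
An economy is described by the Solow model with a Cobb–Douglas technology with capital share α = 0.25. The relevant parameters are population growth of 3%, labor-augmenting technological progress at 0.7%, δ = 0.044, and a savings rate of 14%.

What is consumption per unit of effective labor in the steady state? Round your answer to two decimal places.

In steady state, investment equals break-even investment: s·k^α = (n + g + δ)·k.
Dividing both sides by k: k^(1−α) = s / (n + g + δ).
k^0.75 = 0.14 / (0.030 + 0.007 + 0.044) = 0.14 / 0.081 = 1.7284
k* = 1.7284^(1/0.75) ≈ 2.0742
y* = (k*)^α = 2.0742^0.25 ≈ 1.2001
c* = (1 − s)·y* = (1 − 0.14) × 1.2001 ≈ 1.0321

c* ≈ 1.03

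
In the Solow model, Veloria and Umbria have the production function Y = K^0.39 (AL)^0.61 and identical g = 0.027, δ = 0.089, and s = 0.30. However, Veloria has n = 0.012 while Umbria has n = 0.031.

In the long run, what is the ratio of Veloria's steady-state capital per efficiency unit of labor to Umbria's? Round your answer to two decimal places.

k*_V / k*_U ≈ 1.25

Steady-state k* = [s/(n + g + δ)]^(1/(1−α)), so the ratio is [ (s_V/(n + g + δ)_V) / (s_U/(n + g + δ)_U) ]^1.6393.
s_V/(n + g + δ)_V = 0.30/0.128 = 2.3438; s_U/(n + g + δ)_U = 0.30/0.147 = 2.0408.
Ratio = (2.3438/2.0408)^1.6393 = 1.1485^1.6393 ≈ 1.2548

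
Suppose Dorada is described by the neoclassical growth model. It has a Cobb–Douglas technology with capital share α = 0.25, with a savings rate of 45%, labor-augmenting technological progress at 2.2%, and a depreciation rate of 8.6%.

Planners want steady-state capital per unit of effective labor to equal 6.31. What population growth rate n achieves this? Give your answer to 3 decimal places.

n ≈ 0.005

In steady state, investment equals break-even investment: s·k^α = (n + g + δ)·k.
So s / (n + g + δ) = (k*)^(1−α) = 6.31^0.75 = 3.9813.
Therefore n + g + δ = s / 3.9813 = 0.45 / 3.9813 = 0.1130, so n = 0.1130 − 0.108 = 0.0050.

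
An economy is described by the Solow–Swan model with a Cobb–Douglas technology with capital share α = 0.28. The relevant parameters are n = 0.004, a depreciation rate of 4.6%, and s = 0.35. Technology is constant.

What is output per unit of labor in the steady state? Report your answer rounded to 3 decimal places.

y* = 2.131

Steady state requires s·f(k) = (n + δ)·k, i.e. s·k^α = (n + δ)·k.
Dividing both sides by k: k^(1−α) = s / (n + δ).
k^0.72 = 0.35 / (0.004 + 0.046) = 0.35 / 0.050 = 7.0000
k* = 7.0000^(1/0.72) ≈ 14.9193
y* = (k*)^α = 14.9193^0.28 ≈ 2.1313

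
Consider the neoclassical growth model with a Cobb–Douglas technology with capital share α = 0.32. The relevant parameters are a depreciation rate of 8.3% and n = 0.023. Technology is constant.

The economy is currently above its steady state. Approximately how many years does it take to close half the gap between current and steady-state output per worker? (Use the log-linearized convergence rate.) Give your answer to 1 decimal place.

about 9.6 years

Near the steady state the convergence rate is λ = (1 − α)(n + δ).
λ = (1 − 0.32) × 0.106 = 0.68 × 0.106 = 0.07208
Half-life = ln 2 / λ = 0.6931 / 0.07208 ≈ 9.62 years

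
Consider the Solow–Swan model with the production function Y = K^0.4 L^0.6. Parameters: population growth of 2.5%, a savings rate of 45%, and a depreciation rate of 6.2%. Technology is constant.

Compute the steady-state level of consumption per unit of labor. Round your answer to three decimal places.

c* = 1.645

At the steady state, Δk = 0, so s·k^α = (n + δ)·k.
Rearranging, k^(1−α) = s / (n + δ).
k^0.6 = 0.45 / (0.025 + 0.062) = 0.45 / 0.087 = 5.1724
k* = 5.1724^(1/0.6) ≈ 15.4699
y* = (k*)^α = 15.4699^0.4 ≈ 2.9909
c* = (1 − s)·y* = (1 − 0.45) × 2.9909 ≈ 1.6450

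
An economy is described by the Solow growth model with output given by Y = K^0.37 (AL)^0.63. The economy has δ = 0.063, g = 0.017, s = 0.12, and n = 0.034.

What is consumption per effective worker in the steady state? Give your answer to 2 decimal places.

c* ≈ 0.91

Steady state requires s·f(k) = (n + g + δ)·k, i.e. s·k^α = (n + g + δ)·k.
Dividing both sides by k: k^(1−α) = s / (n + g + δ).
k^0.63 = 0.12 / (0.034 + 0.017 + 0.063) = 0.12 / 0.114 = 1.0526
k* = 1.0526^(1/0.63) ≈ 1.0848
y* = (k*)^α = 1.0848^0.37 ≈ 1.0306
c* = (1 − s)·y* = (1 − 0.12) × 1.0306 ≈ 0.9069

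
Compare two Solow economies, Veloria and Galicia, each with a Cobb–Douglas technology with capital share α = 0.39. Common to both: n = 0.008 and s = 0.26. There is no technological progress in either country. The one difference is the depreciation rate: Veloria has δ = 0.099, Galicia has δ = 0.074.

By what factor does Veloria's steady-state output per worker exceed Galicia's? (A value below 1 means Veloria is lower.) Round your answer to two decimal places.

y*_V / y*_G ≈ 0.84

Steady-state y* = [s/(n + δ)]^(α/(1−α)), so the ratio is [ (s_V/(n + δ)_V) / (s_G/(n + δ)_G) ]^0.6393.
s_V/(n + δ)_V = 0.26/0.107 = 2.4299; s_G/(n + δ)_G = 0.26/0.082 = 3.1707.
Ratio = (2.4299/3.1707)^0.6393 = 0.7664^0.6393 ≈ 0.8436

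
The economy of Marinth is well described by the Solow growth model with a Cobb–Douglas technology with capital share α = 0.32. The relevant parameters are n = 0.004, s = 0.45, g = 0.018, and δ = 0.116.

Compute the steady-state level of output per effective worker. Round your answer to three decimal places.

At the steady state, Δk = 0, so s·k^α = (n + g + δ)·k.
Dividing both sides by k: k^(1−α) = s / (n + g + δ).
k^0.68 = 0.45 / (0.004 + 0.018 + 0.116) = 0.45 / 0.138 = 3.2609
k* = 3.2609^(1/0.68) ≈ 5.6873
y* = (k*)^α = 5.6873^0.32 ≈ 1.7441

y* = 1.744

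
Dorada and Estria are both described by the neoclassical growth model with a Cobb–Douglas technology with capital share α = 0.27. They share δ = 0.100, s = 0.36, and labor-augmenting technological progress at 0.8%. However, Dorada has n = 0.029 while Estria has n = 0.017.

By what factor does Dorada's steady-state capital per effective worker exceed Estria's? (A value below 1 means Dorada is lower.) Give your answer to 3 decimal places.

ratio ≈ 0.882

Steady-state k* = [s/(n + g + δ)]^(1/(1−α)), so the ratio is [ (s_D/(n + g + δ)_D) / (s_E/(n + g + δ)_E) ]^1.3699.
s_D/(n + g + δ)_D = 0.36/0.137 = 2.6277; s_E/(n + g + δ)_E = 0.36/0.125 = 2.8800.
Ratio = (2.6277/2.8800)^1.3699 = 0.9124^1.3699 ≈ 0.8820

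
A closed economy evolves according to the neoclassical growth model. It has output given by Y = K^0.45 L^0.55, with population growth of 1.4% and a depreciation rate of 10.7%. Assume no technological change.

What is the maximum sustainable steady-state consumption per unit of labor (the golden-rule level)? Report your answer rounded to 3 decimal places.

At the golden rule, f'(k) = n + δ, so α·k^(α−1) = n + δ and k_gold = (α/(n + δ))^(1/(1−α)).
k_gold = (0.45/0.121)^(1/0.55) = 3.7190^1.8182 ≈ 10.8930
c_gold = f(k_gold) − (n + δ)·k_gold = 2.9290 − 0.121×10.8930 ≈ 1.6109

c_gold ≈ 1.611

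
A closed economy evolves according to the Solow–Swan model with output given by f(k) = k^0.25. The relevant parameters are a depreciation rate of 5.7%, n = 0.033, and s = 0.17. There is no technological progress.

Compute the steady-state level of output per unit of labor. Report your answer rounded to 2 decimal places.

y* ≈ 1.24

Steady state requires s·f(k) = (n + δ)·k, i.e. s·k^α = (n + δ)·k.
Dividing both sides by k: k^(1−α) = s / (n + δ).
k^0.75 = 0.17 / (0.033 + 0.057) = 0.17 / 0.090 = 1.8889
k* = 1.8889^(1/0.75) ≈ 2.3350
y* = (k*)^α = 2.3350^0.25 ≈ 1.2362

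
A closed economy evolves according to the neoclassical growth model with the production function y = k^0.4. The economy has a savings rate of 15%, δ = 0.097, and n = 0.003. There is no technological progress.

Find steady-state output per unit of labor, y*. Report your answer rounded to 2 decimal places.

y* = 1.31

In steady state, investment equals break-even investment: s·k^α = (n + δ)·k.
Rearranging, k^(1−α) = s / (n + δ).
k^0.6 = 0.15 / (0.003 + 0.097) = 0.15 / 0.100 = 1.5000
k* = 1.5000^(1/0.6) ≈ 1.9656
y* = (k*)^α = 1.9656^0.4 ≈ 1.3104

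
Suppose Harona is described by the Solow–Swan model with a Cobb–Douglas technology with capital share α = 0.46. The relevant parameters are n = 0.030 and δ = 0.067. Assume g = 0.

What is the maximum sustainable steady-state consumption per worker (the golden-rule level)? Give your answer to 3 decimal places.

c_gold ≈ 2.033

At the golden rule, f'(k) = n + δ, so α·k^(α−1) = n + δ and k_gold = (α/(n + δ))^(1/(1−α)).
k_gold = (0.46/0.097)^(1/0.54) = 4.7423^1.8519 ≈ 17.8593
c_gold = f(k_gold) − (n + δ)·k_gold = 3.7658 − 0.097×17.8593 ≈ 2.0334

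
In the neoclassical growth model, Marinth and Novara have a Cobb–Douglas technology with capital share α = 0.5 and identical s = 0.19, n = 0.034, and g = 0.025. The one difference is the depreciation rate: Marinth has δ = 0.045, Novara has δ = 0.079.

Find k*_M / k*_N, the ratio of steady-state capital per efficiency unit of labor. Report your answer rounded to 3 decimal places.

ratio ≈ 1.761

Steady-state k* = [s/(n + g + δ)]^(1/(1−α)), so the ratio is [ (s_M/(n + g + δ)_M) / (s_N/(n + g + δ)_N) ]^2.
s_M/(n + g + δ)_M = 0.19/0.104 = 1.8269; s_N/(n + g + δ)_N = 0.19/0.138 = 1.3768.
Ratio = (1.8269/1.3768)^2 = 1.3269^2 ≈ 1.7607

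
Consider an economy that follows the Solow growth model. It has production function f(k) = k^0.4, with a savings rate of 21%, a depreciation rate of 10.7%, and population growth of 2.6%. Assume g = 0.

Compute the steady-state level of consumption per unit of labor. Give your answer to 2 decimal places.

c* ≈ 1.07

Steady state requires s·f(k) = (n + δ)·k, i.e. s·k^α = (n + δ)·k.
Rearranging, k^(1−α) = s / (n + δ).
k^0.6 = 0.21 / (0.026 + 0.107) = 0.21 / 0.133 = 1.5789
k* = 1.5789^(1/0.6) ≈ 2.1409
y* = (k*)^α = 2.1409^0.4 ≈ 1.3559
c* = (1 − s)·y* = (1 − 0.21) × 1.3559 ≈ 1.0712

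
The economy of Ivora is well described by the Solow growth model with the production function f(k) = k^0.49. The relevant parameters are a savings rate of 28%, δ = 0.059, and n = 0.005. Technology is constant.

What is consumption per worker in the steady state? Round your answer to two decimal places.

c* ≈ 2.97

In steady state, investment equals break-even investment: s·k^α = (n + δ)·k.
Dividing both sides by k: k^(1−α) = s / (n + δ).
k^0.51 = 0.28 / (0.005 + 0.059) = 0.28 / 0.064 = 4.3750
k* = 4.3750^(1/0.51) ≈ 18.0642
y* = (k*)^α = 18.0642^0.49 ≈ 4.1290
c* = (1 − s)·y* = (1 − 0.28) × 4.1290 ≈ 2.9729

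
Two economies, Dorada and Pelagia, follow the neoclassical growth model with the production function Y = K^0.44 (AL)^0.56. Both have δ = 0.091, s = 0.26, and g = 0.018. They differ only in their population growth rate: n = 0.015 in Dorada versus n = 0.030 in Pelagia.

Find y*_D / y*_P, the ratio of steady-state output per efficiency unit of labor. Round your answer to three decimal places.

ratio ≈ 1.094

Steady-state y* = [s/(n + g + δ)]^(α/(1−α)), so the ratio is [ (s_D/(n + g + δ)_D) / (s_P/(n + g + δ)_P) ]^0.7857.
s_D/(n + g + δ)_D = 0.26/0.124 = 2.0968; s_P/(n + g + δ)_P = 0.26/0.139 = 1.8705.
Ratio = (2.0968/1.8705)^0.7857 = 1.1210^0.7857 ≈ 1.0939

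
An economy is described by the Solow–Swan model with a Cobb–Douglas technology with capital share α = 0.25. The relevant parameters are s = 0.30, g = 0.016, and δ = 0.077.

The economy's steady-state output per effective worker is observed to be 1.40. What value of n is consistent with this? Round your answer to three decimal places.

Steady state requires s·f(k) = (n + g + δ)·k, i.e. s·k^α = (n + g + δ)·k.
Since y* = [s/(n + g + δ)]^(α/(1−α)), we have s/(n + g + δ) = (y*)^((1−α)/α) = 1.40^3 = 2.7440.
Therefore n + g + δ = s / 2.7440 = 0.30 / 2.7440 = 0.1093, so n = 0.1093 − 0.093 = 0.0163.

n ≈ 0.016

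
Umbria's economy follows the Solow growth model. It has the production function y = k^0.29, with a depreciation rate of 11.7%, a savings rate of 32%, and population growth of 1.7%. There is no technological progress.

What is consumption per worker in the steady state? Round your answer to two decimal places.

In steady state, investment equals break-even investment: s·k^α = (n + δ)·k.
Dividing both sides by k: k^(1−α) = s / (n + δ).
k^0.71 = 0.32 / (0.017 + 0.117) = 0.32 / 0.134 = 2.3881
k* = 2.3881^(1/0.71) ≈ 3.4078
y* = (k*)^α = 3.4078^0.29 ≈ 1.4270
c* = (1 − s)·y* = (1 − 0.32) × 1.4270 ≈ 0.9704

c* ≈ 0.97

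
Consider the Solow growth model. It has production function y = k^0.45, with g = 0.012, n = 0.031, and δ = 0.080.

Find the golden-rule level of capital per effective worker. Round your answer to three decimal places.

The golden rule sets f'(k) = n + g + δ, i.e. α·k^(α−1) = n + g + δ.
So k^(1−α) = α / (n + g + δ) = 0.45 / 0.123 = 3.6585.
k_gold = 3.6585^(1/0.55) ≈ 10.5727

k_gold ≈ 10.573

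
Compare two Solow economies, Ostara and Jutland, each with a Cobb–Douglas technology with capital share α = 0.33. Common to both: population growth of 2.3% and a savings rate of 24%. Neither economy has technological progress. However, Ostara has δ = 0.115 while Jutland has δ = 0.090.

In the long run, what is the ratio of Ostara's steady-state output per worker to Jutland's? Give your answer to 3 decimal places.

Steady-state y* = [s/(n + δ)]^(α/(1−α)), so the ratio is [ (s_O/(n + δ)_O) / (s_J/(n + δ)_J) ]^0.4925.
s_O/(n + δ)_O = 0.24/0.138 = 1.7391; s_J/(n + δ)_J = 0.24/0.113 = 2.1239.
Ratio = (1.7391/2.1239)^0.4925 = 0.8188^0.4925 ≈ 0.9062

ratio ≈ 0.906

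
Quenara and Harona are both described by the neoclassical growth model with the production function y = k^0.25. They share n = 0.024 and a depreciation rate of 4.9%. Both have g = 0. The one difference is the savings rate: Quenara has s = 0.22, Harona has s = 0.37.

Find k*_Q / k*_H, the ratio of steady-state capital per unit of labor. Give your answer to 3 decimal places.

ratio ≈ 0.500

Steady-state k* = [s/(n + δ)]^(1/(1−α)), so the ratio is [ (s_Q/(n + δ)_Q) / (s_H/(n + δ)_H) ]^1.3333.
s_Q/(n + δ)_Q = 0.22/0.073 = 3.0137; s_H/(n + δ)_H = 0.37/0.073 = 5.0685.
Ratio = (3.0137/5.0685)^1.3333 = 0.5946^1.3333 ≈ 0.5000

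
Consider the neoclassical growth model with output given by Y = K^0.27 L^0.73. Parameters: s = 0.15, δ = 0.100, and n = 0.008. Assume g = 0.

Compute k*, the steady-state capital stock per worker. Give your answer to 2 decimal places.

k* ≈ 1.57

At the steady state, Δk = 0, so s·k^α = (n + δ)·k.
Dividing both sides by k: k^(1−α) = s / (n + δ).
k^0.73 = 0.15 / (0.008 + 0.100) = 0.15 / 0.108 = 1.3889
k* = 1.3889^(1/0.73) ≈ 1.5683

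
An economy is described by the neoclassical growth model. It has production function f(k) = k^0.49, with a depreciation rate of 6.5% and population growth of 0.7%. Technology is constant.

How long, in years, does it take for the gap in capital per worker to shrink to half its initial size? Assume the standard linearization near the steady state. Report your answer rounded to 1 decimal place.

about 18.9 years

Near the steady state the convergence rate is λ = (1 − α)(n + δ).
λ = (1 − 0.49) × 0.072 = 0.51 × 0.072 = 0.03672
Half-life = ln 2 / λ = 0.6931 / 0.03672 ≈ 18.88 years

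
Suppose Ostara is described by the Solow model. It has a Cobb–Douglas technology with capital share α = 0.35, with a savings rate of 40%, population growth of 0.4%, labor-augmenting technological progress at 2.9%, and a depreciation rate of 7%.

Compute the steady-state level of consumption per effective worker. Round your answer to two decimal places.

c* ≈ 1.25

Steady state requires s·f(k) = (n + g + δ)·k, i.e. s·k^α = (n + g + δ)·k.
Dividing both sides by k: k^(1−α) = s / (n + g + δ).
k^0.65 = 0.40 / (0.004 + 0.029 + 0.070) = 0.40 / 0.103 = 3.8835
k* = 3.8835^(1/0.65) ≈ 8.0630
y* = (k*)^α = 8.0630^0.35 ≈ 2.0762
c* = (1 − s)·y* = (1 − 0.40) × 2.0762 ≈ 1.2457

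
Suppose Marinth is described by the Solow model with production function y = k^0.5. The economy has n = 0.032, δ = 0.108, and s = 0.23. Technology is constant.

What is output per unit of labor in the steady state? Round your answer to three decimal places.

At the steady state, Δk = 0, so s·k^α = (n + δ)·k.
Rearranging, k^(1−α) = s / (n + δ).
k^0.5 = 0.23 / (0.032 + 0.108) = 0.23 / 0.140 = 1.6429
k* = 1.6429^(1/0.5) ≈ 2.6991
y* = (k*)^α = 2.6991^0.5 ≈ 1.6429

y* ≈ 1.643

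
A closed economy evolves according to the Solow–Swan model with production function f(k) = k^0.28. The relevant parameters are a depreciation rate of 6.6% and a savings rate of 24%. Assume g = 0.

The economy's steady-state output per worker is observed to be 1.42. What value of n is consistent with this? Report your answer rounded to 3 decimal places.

At the steady state, Δk = 0, so s·k^α = (n + δ)·k.
Since y* = [s/(n + δ)]^(α/(1−α)), we have s/(n + δ) = (y*)^((1−α)/α) = 1.42^2.5714 = 2.4637.
Therefore n + δ = s / 2.4637 = 0.24 / 2.4637 = 0.0974, so n = 0.0974 − 0.066 = 0.0314.

n ≈ 0.031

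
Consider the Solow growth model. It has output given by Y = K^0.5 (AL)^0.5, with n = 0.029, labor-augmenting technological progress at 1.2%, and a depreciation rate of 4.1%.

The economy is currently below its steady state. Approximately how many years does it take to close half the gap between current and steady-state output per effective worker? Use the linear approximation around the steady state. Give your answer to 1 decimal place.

Near the steady state the convergence rate is λ = (1 − α)(n + g + δ).
λ = (1 − 0.5) × 0.082 = 0.5 × 0.082 = 0.0410
Half-life = ln 2 / λ = 0.6931 / 0.0410 ≈ 16.90 years

t_½ ≈ 16.9 years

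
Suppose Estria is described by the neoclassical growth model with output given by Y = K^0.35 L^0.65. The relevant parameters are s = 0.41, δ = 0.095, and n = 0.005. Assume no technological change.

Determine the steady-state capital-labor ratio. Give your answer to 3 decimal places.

Steady state requires s·f(k) = (n + δ)·k, i.e. s·k^α = (n + δ)·k.
Dividing both sides by k: k^(1−α) = s / (n + δ).
k^0.65 = 0.41 / (0.005 + 0.095) = 0.41 / 0.100 = 4.1000
k* = 4.1000^(1/0.65) ≈ 8.7648

k* = 8.765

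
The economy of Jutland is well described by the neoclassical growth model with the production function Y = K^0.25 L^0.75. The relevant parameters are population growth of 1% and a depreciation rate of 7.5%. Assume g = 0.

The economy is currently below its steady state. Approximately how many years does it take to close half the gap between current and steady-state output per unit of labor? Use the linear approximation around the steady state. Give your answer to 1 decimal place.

about 10.9 years

Near the steady state the convergence rate is λ = (1 − α)(n + δ).
λ = (1 − 0.25) × 0.085 = 0.75 × 0.085 = 0.06375
Half-life = ln 2 / λ = 0.6931 / 0.06375 ≈ 10.87 years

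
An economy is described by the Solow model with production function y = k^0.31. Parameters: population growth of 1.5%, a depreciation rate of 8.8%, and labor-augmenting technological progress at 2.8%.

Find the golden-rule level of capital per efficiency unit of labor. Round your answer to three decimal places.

k_gold ≈ 3.485

The golden rule sets f'(k) = n + g + δ, i.e. α·k^(α−1) = n + g + δ.
So k^(1−α) = α / (n + g + δ) = 0.31 / 0.131 = 2.3664.
k_gold = 2.3664^(1/0.69) ≈ 3.4846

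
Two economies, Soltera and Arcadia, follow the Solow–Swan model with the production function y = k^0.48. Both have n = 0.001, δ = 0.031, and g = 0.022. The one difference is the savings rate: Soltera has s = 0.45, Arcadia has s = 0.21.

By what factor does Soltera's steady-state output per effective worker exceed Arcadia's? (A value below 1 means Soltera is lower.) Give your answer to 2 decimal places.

ratio ≈ 2.02

Steady-state y* = [s/(n + g + δ)]^(α/(1−α)), so the ratio is [ (s_S/(n + g + δ)_S) / (s_A/(n + g + δ)_A) ]^0.9231.
s_S/(n + g + δ)_S = 0.45/0.054 = 8.3333; s_A/(n + g + δ)_A = 0.21/0.054 = 3.8889.
Ratio = (8.3333/3.8889)^0.9231 = 2.1428^0.9231 ≈ 2.0208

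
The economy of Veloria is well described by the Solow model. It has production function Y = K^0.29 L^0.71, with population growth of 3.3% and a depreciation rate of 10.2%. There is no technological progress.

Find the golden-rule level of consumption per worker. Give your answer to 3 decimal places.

c_gold ≈ 0.970

At the golden rule, f'(k) = n + δ, so α·k^(α−1) = n + δ and k_gold = (α/(n + δ))^(1/(1−α)).
k_gold = (0.29/0.135)^(1/0.71) = 2.1481^1.4085 ≈ 2.9356
c_gold = f(k_gold) − (n + δ)·k_gold = 1.3666 − 0.135×2.9356 ≈ 0.9703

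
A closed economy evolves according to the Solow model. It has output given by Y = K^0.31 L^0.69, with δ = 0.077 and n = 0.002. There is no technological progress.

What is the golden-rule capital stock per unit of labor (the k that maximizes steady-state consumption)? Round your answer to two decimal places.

The golden rule sets f'(k) = n + δ, i.e. α·k^(α−1) = n + δ.
So k^(1−α) = α / (n + δ) = 0.31 / 0.079 = 3.9241.
k_gold = 3.9241^(1/0.69) ≈ 7.2526

k_gold ≈ 7.25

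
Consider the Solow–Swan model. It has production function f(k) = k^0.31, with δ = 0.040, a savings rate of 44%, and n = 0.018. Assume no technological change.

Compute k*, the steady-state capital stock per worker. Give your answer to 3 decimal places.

k* = 18.854

Steady state requires s·f(k) = (n + δ)·k, i.e. s·k^α = (n + δ)·k.
Rearranging, k^(1−α) = s / (n + δ).
k^0.69 = 0.44 / (0.018 + 0.040) = 0.44 / 0.058 = 7.5862
k* = 7.5862^(1/0.69) ≈ 18.8537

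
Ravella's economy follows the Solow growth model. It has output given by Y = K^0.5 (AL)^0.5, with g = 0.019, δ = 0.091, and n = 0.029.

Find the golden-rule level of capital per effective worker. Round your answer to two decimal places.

k_gold ≈ 12.94

The golden rule sets f'(k) = n + g + δ, i.e. α·k^(α−1) = n + g + δ.
So k^(1−α) = α / (n + g + δ) = 0.5 / 0.139 = 3.5971.
k_gold = 3.5971^(1/0.5) ≈ 12.9391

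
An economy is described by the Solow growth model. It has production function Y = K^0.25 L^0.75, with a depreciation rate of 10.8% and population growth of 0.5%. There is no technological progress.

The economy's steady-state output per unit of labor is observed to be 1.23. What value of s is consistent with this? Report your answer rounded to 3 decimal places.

At the steady state, Δk = 0, so s·k^α = (n + δ)·k.
Since y* = [s/(n + δ)]^(α/(1−α)), we have s/(n + δ) = (y*)^((1−α)/α) = 1.23^3 = 1.8609.
Therefore s = 1.8609 × (n + δ) = 1.8609 × 0.113 = 0.2103.

s ≈ 0.210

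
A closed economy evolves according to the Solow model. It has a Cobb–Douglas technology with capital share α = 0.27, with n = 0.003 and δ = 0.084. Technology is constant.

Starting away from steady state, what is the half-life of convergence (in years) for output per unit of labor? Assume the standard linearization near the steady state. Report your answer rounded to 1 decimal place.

about 10.9 years

Near the steady state the convergence rate is λ = (1 − α)(n + δ).
λ = (1 − 0.27) × 0.087 = 0.73 × 0.087 = 0.06351
Half-life = ln 2 / λ = 0.6931 / 0.06351 ≈ 10.91 years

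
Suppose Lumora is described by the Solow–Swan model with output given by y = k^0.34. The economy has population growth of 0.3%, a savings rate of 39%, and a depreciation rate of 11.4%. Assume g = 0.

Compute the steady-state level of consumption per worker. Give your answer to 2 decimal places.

c* = 1.13

Steady state requires s·f(k) = (n + δ)·k, i.e. s·k^α = (n + δ)·k.
Dividing both sides by k: k^(1−α) = s / (n + δ).
k^0.66 = 0.39 / (0.003 + 0.114) = 0.39 / 0.117 = 3.3333
k* = 3.3333^(1/0.66) ≈ 6.1977
y* = (k*)^α = 6.1977^0.34 ≈ 1.8593
c* = (1 − s)·y* = (1 − 0.39) × 1.8593 ≈ 1.1342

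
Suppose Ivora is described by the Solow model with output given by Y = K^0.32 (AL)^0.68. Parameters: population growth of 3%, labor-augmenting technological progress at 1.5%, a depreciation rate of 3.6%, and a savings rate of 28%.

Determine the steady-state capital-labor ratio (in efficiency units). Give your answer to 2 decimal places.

k* = 6.20

Steady state requires s·f(k) = (n + g + δ)·k, i.e. s·k^α = (n + g + δ)·k.
Dividing both sides by k: k^(1−α) = s / (n + g + δ).
k^0.68 = 0.28 / (0.030 + 0.015 + 0.036) = 0.28 / 0.081 = 3.4568
k* = 3.4568^(1/0.68) ≈ 6.1968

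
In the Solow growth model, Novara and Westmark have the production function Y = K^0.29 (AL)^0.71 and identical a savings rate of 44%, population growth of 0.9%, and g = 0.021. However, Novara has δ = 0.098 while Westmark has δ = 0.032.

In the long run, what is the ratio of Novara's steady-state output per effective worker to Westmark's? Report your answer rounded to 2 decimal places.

Steady-state y* = [s/(n + g + δ)]^(α/(1−α)), so the ratio is [ (s_N/(n + g + δ)_N) / (s_W/(n + g + δ)_W) ]^0.4085.
s_N/(n + g + δ)_N = 0.44/0.128 = 3.4375; s_W/(n + g + δ)_W = 0.44/0.062 = 7.0968.
Ratio = (3.4375/7.0968)^0.4085 = 0.4844^0.4085 ≈ 0.7437

ratio ≈ 0.74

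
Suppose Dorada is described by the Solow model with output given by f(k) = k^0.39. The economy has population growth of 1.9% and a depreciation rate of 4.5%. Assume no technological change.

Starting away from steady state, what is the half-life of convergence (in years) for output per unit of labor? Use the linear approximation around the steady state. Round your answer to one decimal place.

Near the steady state the convergence rate is λ = (1 − α)(n + δ).
λ = (1 − 0.39) × 0.064 = 0.61 × 0.064 = 0.03904
Half-life = ln 2 / λ = 0.6931 / 0.03904 ≈ 17.75 years

half-life ≈ 17.8 years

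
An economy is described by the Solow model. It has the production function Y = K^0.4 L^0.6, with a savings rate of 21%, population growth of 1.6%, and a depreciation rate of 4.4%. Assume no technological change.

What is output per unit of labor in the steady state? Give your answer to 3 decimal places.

At the steady state, Δk = 0, so s·k^α = (n + δ)·k.
Rearranging, k^(1−α) = s / (n + δ).
k^0.6 = 0.21 / (0.016 + 0.044) = 0.21 / 0.060 = 3.5000
k* = 3.5000^(1/0.6) ≈ 8.0683
y* = (k*)^α = 8.0683^0.4 ≈ 2.3052

y* ≈ 2.305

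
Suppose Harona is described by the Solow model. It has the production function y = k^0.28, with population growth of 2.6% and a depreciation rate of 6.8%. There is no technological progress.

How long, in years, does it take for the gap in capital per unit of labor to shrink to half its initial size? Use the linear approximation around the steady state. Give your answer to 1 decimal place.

Near the steady state the convergence rate is λ = (1 − α)(n + δ).
λ = (1 − 0.28) × 0.094 = 0.72 × 0.094 = 0.06768
Half-life = ln 2 / λ = 0.6931 / 0.06768 ≈ 10.24 years

about 10.2 years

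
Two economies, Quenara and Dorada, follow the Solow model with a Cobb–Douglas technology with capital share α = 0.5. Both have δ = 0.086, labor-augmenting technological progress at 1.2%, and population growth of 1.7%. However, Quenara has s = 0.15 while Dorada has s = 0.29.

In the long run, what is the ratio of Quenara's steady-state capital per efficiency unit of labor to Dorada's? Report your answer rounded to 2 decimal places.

k*_Q / k*_D ≈ 0.27

Steady-state k* = [s/(n + g + δ)]^(1/(1−α)), so the ratio is [ (s_Q/(n + g + δ)_Q) / (s_D/(n + g + δ)_D) ]^2.
s_Q/(n + g + δ)_Q = 0.15/0.115 = 1.3043; s_D/(n + g + δ)_D = 0.29/0.115 = 2.5217.
Ratio = (1.3043/2.5217)^2 = 0.5172^2 ≈ 0.2675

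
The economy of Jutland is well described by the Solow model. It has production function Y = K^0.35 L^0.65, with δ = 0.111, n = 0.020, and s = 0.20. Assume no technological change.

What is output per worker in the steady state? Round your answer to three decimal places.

Steady state requires s·f(k) = (n + δ)·k, i.e. s·k^α = (n + δ)·k.
Rearranging, k^(1−α) = s / (n + δ).
k^0.65 = 0.20 / (0.020 + 0.111) = 0.20 / 0.131 = 1.5267
k* = 1.5267^(1/0.65) ≈ 1.9173
y* = (k*)^α = 1.9173^0.35 ≈ 1.2559

y* ≈ 1.256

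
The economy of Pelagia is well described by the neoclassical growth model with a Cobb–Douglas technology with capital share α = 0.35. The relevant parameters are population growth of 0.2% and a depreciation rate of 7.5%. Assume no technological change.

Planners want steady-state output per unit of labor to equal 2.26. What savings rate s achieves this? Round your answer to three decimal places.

Steady state requires s·f(k) = (n + δ)·k, i.e. s·k^α = (n + δ)·k.
Since y* = [s/(n + δ)]^(α/(1−α)), we have s/(n + δ) = (y*)^((1−α)/α) = 2.26^1.8571 = 4.5458.
Therefore s = 4.5458 × (n + δ) = 4.5458 × 0.077 = 0.3500.

s ≈ 0.350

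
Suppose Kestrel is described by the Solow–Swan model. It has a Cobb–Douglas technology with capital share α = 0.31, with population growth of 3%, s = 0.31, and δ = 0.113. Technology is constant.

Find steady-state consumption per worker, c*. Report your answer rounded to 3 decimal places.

In steady state, investment equals break-even investment: s·k^α = (n + δ)·k.
Dividing both sides by k: k^(1−α) = s / (n + δ).
k^0.69 = 0.31 / (0.030 + 0.113) = 0.31 / 0.143 = 2.1678
k* = 2.1678^(1/0.69) ≈ 3.0689
y* = (k*)^α = 3.0689^0.31 ≈ 1.4157
c* = (1 − s)·y* = (1 − 0.31) × 1.4157 ≈ 0.9768

c* ≈ 0.977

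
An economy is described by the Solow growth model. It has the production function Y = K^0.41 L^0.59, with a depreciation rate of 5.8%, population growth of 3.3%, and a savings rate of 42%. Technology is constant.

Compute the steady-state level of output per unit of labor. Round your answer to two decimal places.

In steady state, investment equals break-even investment: s·k^α = (n + δ)·k.
Dividing both sides by k: k^(1−α) = s / (n + δ).
k^0.59 = 0.42 / (0.033 + 0.058) = 0.42 / 0.091 = 4.6154
k* = 4.6154^(1/0.59) ≈ 13.3591
y* = (k*)^α = 13.3591^0.41 ≈ 2.8945

y* = 2.89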